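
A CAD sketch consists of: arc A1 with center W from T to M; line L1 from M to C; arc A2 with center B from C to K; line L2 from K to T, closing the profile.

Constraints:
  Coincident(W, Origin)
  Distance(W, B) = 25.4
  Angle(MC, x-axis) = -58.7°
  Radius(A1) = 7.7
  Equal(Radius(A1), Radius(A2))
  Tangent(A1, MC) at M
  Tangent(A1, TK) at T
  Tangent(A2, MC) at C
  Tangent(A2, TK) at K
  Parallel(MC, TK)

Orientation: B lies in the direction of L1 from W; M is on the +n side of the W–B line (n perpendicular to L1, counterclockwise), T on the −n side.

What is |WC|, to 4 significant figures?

26.54

The slot axis is L1's direction at -58.7°, so u = (cos -58.7°, sin -58.7°) = (0.5195, -0.8545) and n = (−sin -58.7°, cos -58.7°) = (0.8545, 0.5195). W is at the origin and B lies 25.4 along u from W, so B = 25.4·u = (13.20, -21.70). Tangency of A1 to both parallel lines with radius 7.7 puts M and T at W ± 7.7·n: M = (6.579, 4.000), T = (-6.579, -4.000). Equal radii place C and K the same way about B: C = B + 7.7·n = (19.78, -17.70), K = B − 7.7·n = (6.616, -25.70). Then |WC| = |C − W| = 26.54.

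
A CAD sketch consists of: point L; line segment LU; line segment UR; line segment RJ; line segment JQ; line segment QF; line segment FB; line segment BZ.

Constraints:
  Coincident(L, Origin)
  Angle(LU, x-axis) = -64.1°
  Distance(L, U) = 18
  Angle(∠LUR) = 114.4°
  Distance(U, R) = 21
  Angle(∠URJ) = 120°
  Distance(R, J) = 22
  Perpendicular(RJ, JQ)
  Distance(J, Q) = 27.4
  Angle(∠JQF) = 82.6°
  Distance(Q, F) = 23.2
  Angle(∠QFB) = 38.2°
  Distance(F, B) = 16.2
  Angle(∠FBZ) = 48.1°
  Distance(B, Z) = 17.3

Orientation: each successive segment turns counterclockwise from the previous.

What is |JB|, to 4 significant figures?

18.50

L is at the origin; LU runs at -64.1° with length 18.0, so U = (7.862, -16.19). ∠LUR = 114.4° gives UR at 1.500° from the x-axis; with |UR| = 21.0, R = (28.86, -15.64). ∠URJ = 120.0° gives RJ at 61.50° from the x-axis; with |RJ| = 22.0, J = (39.35, 3.692). RJ ⟂ JQ, so JQ runs at 151.5°; with |JQ| = 27.4, Q = (15.27, 16.77). ∠JQF = 82.6° gives QF at -111.1° from the x-axis; with |QF| = 23.2, F = (6.921, -4.879). ∠QFB = 38.2° gives FB at 30.70° from the x-axis; with |FB| = 16.2, B = (20.85, 3.392). Then |JB| = |B − J| = 18.50.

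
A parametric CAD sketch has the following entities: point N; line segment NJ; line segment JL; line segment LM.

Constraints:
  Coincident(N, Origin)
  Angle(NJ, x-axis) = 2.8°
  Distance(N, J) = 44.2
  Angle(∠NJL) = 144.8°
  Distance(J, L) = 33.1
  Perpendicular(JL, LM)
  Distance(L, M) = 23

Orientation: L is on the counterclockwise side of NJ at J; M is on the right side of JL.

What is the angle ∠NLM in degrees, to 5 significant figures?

110.21°

∠NJL = 144.8°, so JL runs at 2.8° + (180° − 144.8°) = 38.000° from the x-axis; with |JL| = 33.1, L = J + 33.1·(cos 38.000°, sin 38.000°) = (70.230, 22.538). JL ⟂ LM; with |LM| = 23.0 on the right of JL, M = L + 23.0·(0.61566, -0.78801) = (84.391, 4.4133). Then cos ∠NLM = LN·LM / (|LN||LM|), giving 110.21°.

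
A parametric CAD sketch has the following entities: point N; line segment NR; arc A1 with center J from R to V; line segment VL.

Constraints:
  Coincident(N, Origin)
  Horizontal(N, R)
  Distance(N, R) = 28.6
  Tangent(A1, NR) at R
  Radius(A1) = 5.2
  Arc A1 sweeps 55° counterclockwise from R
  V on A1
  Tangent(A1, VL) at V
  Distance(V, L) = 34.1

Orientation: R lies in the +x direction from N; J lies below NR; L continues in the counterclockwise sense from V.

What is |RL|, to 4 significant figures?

38.42

On A1, R sits at bearing 90° from J; a 55° counterclockwise sweep puts V at bearing 145°, so V = J + 5.2·(cos 145°, sin 145°) = (24.34, -2.217). The tangent condition forces JV to be normal to VL, so VL runs along (−sin 145°, cos 145°); with |VL| = 34.1, L = (4.781, -30.15). Then |RL| = |L − R| = 38.42.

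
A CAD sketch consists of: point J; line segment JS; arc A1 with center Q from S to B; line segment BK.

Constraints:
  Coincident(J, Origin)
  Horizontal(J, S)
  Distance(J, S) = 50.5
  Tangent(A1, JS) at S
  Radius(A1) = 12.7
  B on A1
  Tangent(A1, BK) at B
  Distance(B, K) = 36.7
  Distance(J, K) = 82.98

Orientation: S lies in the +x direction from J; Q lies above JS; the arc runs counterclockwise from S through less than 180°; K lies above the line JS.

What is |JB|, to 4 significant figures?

64.01

J is at the origin; JS is horizontal with |JS| = 50.5 and S on the +x side, so S = (50.50, 0.000). The tangent condition forces QS to be normal to JS, so Q = S + (0, 12.7) = (50.50, 12.70). Since QB ⟂ BK (tangency), |QK| = √(12.7² + 36.7²) = 38.84 regardless of where B sits on A1. So K lies on both circle(J, 82.98) and circle(Q, 38.84); the above-JS intersection is K = (68.20, 47.27). B is the foot of the tangent from K: B = (63.08, 10.93).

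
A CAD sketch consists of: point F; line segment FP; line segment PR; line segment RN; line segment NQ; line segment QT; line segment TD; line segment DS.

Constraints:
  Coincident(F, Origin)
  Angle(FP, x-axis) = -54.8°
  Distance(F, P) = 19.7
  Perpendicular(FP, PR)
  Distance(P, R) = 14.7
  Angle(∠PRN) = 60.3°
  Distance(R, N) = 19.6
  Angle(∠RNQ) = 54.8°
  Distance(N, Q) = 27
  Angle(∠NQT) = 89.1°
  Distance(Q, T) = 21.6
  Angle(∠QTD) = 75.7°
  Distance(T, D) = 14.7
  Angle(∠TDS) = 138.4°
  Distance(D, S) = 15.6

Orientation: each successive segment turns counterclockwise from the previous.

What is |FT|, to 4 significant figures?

38.34

F is at the origin; FP runs at -54.8° with length 19.7, so P = (11.36, -16.10). FP ⟂ PR, so PR runs at 35.20°; with |PR| = 14.7, R = (23.37, -7.624). ∠PRN = 60.3° gives RN at 154.9° from the x-axis; with |RN| = 19.6, N = (5.619, 0.6901). ∠RNQ = 54.8° gives NQ at -79.90° from the x-axis; with |NQ| = 27.0, Q = (10.35, -25.89). ∠NQT = 89.1° gives QT at 11.00° from the x-axis; with |QT| = 21.6, T = (31.56, -21.77). Then |FT| = |T − F| = 38.34.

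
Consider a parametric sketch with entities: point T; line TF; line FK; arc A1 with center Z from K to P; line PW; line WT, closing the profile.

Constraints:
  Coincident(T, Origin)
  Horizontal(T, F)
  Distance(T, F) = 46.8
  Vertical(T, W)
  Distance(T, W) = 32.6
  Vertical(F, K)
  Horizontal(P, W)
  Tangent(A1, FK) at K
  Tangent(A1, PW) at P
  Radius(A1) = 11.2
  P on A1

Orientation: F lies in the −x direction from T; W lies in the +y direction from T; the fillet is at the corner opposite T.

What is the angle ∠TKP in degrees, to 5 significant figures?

69.573°

T is at the origin; T and F share the same y with |TF| = 46.8 and F on the −x side, so F = (-46.800, 0.0000). TW is vertical with |TW| = 32.6 and W on the +y side, so W = (0.0000, 32.600). The virtual corner opposite T is at (-46.800, 32.600). A1 meets FK tangentially, so ZK is at right angles to FK and the tangent condition forces ZP to be normal to PW, with radius 11.2, so the center Z sits 11.2 in from both sides at Z = (-35.600, 21.400). That places the tangent points at K = (-46.800, 21.400) on FK and P = (-35.600, 32.600) on PW. Then cos ∠TKP = KT·KP / (|KT||KP|), giving 69.573°.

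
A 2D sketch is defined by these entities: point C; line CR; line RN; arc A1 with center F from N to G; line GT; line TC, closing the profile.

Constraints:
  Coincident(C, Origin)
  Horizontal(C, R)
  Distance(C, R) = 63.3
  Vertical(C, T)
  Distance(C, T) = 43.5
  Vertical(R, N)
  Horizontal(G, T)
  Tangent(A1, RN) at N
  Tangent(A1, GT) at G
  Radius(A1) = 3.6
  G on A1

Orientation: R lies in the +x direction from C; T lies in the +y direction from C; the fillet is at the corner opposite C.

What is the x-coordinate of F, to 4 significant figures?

59.70

C is at the origin; CR is horizontal with |CR| = 63.3 and R on the +x side, so R = (63.30, 0.000). C and T share the same x with |CT| = 43.5 and T on the +y side, so T = (0.000, 43.50). The virtual corner opposite C is at (63.30, 43.50). Tangency of A1 to RN means the radius FN is perpendicular to RN and since A1 is tangent to GT there, FG ⟂ GT, with radius 3.6, so the center F sits 3.6 in from both sides at F = (59.70, 39.90). So F.x = 59.70.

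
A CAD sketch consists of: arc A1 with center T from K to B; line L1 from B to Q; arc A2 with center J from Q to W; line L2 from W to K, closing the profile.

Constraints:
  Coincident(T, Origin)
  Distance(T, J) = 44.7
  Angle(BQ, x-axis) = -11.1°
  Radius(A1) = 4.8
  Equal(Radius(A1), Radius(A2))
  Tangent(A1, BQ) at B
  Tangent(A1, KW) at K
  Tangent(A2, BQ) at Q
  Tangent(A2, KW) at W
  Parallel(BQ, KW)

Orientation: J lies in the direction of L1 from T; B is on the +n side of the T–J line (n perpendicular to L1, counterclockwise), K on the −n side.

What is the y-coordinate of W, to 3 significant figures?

-13.3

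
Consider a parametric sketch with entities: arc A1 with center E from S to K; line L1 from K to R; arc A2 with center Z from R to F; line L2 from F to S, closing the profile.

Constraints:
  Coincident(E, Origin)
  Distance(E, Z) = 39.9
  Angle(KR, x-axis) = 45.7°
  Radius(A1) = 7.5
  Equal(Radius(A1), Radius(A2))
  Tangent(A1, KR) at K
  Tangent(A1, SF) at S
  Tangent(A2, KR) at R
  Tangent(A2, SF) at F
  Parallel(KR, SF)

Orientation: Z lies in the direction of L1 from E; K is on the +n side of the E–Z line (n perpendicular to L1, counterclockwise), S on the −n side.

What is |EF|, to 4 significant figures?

40.60

Tangency of A1 to both parallel lines with radius 7.5 puts K and S at E ± 7.5·n: K = (-5.368, 5.238), S = (5.368, -5.238). Equal radii place R and F the same way about Z: R = Z + 7.5·n = (22.50, 33.79), F = Z − 7.5·n = (33.23, 23.32). Then |EF| = |F − E| = 40.60.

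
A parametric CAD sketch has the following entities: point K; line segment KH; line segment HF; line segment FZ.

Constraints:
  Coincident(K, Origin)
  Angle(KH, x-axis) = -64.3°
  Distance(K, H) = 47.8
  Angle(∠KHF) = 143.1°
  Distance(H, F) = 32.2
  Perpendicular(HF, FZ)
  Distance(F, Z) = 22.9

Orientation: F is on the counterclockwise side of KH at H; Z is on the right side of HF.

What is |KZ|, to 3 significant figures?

87.3

K is at the origin; KH runs at -64.3° with length 47.8, so H = 47.8·(cos -64.3°, sin -64.3°) = (20.7, -43.1). ∠KHF = 143.1°, so HF runs at -64.3° + (180° − 143.1°) = -27.4° from the x-axis; with |HF| = 32.2, F = H + 32.2·(cos -27.4°, sin -27.4°) = (49.3, -57.9). HF is perpendicular to FZ; with |FZ| = 22.9 on the right of HF, Z = F + 22.9·(-0.460, -0.888) = (38.8, -78.2). Then |KZ| = |Z − K| = 87.3.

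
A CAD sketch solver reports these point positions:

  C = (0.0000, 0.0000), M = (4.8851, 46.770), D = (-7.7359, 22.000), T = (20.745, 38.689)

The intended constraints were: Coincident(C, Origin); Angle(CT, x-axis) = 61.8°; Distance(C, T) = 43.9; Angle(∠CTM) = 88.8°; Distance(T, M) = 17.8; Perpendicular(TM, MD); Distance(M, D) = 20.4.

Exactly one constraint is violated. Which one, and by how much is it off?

Distance(M, D) = 20.4 — off by 7.40.

C = (0.00, 0.00) ✓; CT at 61.80° ✓; |CT| = 43.90 ✓; ∠CTM = 88.80° ✓; |TM| = 17.80 ✓; ∠(TM, MD) = 90.00° ✓; |MD| = 27.80 ✗.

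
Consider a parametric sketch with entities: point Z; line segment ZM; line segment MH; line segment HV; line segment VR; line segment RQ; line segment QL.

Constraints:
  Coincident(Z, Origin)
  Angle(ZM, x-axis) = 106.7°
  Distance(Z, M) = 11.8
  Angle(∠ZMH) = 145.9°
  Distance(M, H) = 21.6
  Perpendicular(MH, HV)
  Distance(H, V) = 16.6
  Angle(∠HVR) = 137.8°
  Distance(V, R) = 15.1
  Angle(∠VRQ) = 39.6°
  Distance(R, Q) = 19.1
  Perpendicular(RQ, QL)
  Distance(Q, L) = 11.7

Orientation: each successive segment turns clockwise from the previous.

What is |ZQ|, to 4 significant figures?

22.19

Z is at the origin; ZM runs at 106.7° with length 11.8, so M = (-3.391, 11.30). ∠ZMH = 145.9° gives MH at 72.60° from the x-axis; with |MH| = 21.6, H = (3.068, 31.91). MH is perpendicular to HV, so HV runs at -17.40°; with |HV| = 16.6, V = (18.91, 26.95). ∠HVR = 137.8° gives VR at -59.60° from the x-axis; with |VR| = 15.1, R = (26.55, 13.93). ∠VRQ = 39.6° gives RQ at 160.0° from the x-axis; with |RQ| = 19.1, Q = (8.602, 20.46). Then |ZQ| = |Q − Z| = 22.19.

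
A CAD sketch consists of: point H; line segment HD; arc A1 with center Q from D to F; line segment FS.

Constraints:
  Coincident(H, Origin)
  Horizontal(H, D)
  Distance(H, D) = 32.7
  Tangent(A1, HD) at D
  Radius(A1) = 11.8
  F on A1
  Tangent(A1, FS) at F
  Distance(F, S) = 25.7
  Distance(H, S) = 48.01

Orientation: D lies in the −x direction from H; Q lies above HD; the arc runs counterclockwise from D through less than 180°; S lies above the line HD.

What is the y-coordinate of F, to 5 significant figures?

14.554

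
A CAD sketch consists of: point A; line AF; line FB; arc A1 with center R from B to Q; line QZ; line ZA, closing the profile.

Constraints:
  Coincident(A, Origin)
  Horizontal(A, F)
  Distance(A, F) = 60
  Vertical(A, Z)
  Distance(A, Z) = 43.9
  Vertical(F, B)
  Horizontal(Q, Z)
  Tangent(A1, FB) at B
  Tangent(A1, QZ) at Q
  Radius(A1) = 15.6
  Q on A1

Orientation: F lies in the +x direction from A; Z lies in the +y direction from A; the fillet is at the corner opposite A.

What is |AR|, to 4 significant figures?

52.65

A is at the origin; AF is horizontal with |AF| = 60.0 and F on the +x side, so F = (60.00, 0.000). AZ is vertical with |AZ| = 43.9 and Z on the +y side, so Z = (0.000, 43.90). The virtual corner opposite A is at (60.00, 43.90). Tangency of A1 to FB means the radius RB is perpendicular to FB and since A1 is tangent to QZ there, RQ ⟂ QZ, with radius 15.6, so the center R sits 15.6 in from both sides at R = (44.40, 28.30). Then |AR| = |R − A| = 52.65.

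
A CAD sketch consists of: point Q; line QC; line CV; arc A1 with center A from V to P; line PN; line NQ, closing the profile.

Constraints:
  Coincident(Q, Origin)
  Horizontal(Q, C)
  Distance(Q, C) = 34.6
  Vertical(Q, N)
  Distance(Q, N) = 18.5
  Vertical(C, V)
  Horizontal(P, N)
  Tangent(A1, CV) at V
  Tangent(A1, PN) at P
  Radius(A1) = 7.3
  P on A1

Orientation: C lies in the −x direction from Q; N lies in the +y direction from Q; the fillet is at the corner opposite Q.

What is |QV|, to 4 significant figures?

36.37

The virtual corner opposite Q is at (-34.60, 18.50). Since A1 is tangent to CV there, AV ⟂ CV and the tangent condition forces AP to be normal to PN, with radius 7.3, so the center A sits 7.3 in from both sides at A = (-27.30, 11.20). That places the tangent points at V = (-34.60, 11.20) on CV and P = (-27.30, 18.50) on PN. Then |QV| = |V − Q| = 36.37.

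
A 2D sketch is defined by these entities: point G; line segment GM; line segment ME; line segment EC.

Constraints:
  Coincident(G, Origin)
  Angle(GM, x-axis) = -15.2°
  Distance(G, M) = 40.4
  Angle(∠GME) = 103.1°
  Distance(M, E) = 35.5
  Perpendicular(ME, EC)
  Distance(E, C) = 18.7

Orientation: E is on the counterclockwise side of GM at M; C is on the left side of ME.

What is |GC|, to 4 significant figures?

49.20

G is at the origin; GM runs at -15.2° with length 40.4, so M = 40.4·(cos -15.2°, sin -15.2°) = (38.99, -10.59). ∠GME = 103.1°, so ME runs at -15.2° + (180° − 103.1°) = 61.70° from the x-axis; with |ME| = 35.5, E = M + 35.5·(cos 61.70°, sin 61.70°) = (55.82, 20.66). The perpendicularity gives EC at right angles to ME; with |EC| = 18.7 on the left of ME, C = E + 18.7·(-0.8805, 0.4741) = (39.35, 29.53). Then |GC| = |C − G| = 49.20.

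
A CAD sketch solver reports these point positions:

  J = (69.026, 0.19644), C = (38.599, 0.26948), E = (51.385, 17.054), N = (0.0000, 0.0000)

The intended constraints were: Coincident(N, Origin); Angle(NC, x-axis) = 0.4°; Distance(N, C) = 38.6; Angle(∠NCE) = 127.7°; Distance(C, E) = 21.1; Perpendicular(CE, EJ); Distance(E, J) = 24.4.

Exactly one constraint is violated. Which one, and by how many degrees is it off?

Perpendicular(CE, EJ) — off by 6.40°.

N = (0.00, 0.00) ✓; NC at 0.4000° ✓; |NC| = 38.60 ✓; ∠NCE = 127.7° ✓; |CE| = 21.10 ✓; ∠(CE, EJ) = 96.40° ✗; |EJ| = 24.40 ✓.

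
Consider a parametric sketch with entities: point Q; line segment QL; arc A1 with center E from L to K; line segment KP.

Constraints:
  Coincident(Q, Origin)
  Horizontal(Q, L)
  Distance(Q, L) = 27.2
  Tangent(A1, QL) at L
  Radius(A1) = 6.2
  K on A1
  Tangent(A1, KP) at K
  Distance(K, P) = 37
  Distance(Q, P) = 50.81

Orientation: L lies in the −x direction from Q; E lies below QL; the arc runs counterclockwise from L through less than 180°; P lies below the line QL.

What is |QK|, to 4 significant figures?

34.10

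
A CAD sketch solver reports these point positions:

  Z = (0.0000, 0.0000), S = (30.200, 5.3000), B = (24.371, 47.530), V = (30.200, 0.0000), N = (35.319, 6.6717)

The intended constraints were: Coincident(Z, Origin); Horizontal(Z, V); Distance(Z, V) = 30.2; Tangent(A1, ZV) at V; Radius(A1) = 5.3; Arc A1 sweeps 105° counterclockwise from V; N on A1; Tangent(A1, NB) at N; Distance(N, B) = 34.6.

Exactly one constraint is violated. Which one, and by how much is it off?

Distance(N, B) = 34.6 — off by 7.70.

Z = (0.00, 0.00) ✓; Z.y = 0.00, V.y = 0.00 ✓; |ZV| = 30.20 ✓; ∠(SV, VZ) = 90.00° ✓; |SV| = 5.300 ✓; bearing(S→N) − bearing(S→V) = 105.0° ✓; |SN| = 5.300 ✓; ∠(SN, NB) = 90.00° ✓; |NB| = 42.30 ✗.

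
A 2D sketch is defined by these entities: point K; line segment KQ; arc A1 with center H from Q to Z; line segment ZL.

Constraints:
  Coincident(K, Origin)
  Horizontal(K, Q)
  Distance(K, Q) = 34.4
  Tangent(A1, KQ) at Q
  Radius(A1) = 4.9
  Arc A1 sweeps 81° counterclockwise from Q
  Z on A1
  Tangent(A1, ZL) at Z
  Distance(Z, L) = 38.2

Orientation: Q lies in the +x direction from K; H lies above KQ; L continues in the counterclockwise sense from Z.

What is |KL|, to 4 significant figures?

61.62

K is at the origin; KQ is horizontal with |KQ| = 34.4 and Q on the +x side, so Q = (34.40, 0.000). The tangent condition forces HQ to be normal to KQ, so H = Q + (0, 4.9) = (34.40, 4.900). On A1, Q sits at bearing -90° from H; an 81° counterclockwise sweep puts Z at bearing -9°, so Z = H + 4.9·(cos -9°, sin -9°) = (39.24, 4.133). The tangent condition forces HZ to be normal to ZL, so ZL runs along (−sin -9°, cos -9°); with |ZL| = 38.2, L = (45.22, 41.86). Then |KL| = |L − K| = 61.62.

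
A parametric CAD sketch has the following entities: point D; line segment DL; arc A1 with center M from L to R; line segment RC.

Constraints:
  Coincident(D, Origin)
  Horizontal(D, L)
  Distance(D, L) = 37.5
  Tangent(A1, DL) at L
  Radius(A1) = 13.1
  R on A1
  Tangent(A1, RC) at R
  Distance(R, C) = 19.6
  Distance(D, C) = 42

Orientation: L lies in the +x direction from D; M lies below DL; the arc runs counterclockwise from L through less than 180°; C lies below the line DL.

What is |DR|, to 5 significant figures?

28.055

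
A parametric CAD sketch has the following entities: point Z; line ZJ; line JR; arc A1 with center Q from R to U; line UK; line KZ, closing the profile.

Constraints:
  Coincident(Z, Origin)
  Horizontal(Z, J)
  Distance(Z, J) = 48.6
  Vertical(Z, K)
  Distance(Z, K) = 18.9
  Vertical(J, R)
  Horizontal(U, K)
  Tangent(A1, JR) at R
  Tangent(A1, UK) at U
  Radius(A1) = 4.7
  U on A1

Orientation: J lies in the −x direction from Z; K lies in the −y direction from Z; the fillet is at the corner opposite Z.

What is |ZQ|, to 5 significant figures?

46.139

Z and K share the same x with |ZK| = 18.9 and K on the −y side, so K = (0.0000, -18.900). The virtual corner opposite Z is at (-48.600, -18.900). Tangency of A1 to JR means the radius QR is perpendicular to JR and since A1 is tangent to UK there, QU ⟂ UK, with radius 4.7, so the center Q sits 4.7 in from both sides at Q = (-43.900, -14.200). Then |ZQ| = |Q − Z| = 46.139.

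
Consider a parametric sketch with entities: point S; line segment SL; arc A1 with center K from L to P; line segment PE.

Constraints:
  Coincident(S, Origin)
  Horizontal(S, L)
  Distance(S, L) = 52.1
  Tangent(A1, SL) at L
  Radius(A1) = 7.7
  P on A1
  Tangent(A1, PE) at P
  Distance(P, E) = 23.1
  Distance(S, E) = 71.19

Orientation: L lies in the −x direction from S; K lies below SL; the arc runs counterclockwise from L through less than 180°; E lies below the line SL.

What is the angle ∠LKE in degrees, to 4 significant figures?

146.8°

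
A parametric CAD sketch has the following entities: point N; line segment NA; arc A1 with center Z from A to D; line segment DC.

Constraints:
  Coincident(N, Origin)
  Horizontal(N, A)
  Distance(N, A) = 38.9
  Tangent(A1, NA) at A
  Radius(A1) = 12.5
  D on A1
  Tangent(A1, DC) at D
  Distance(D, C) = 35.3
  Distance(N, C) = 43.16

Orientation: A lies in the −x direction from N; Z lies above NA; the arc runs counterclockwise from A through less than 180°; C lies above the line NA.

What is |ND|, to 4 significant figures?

28.40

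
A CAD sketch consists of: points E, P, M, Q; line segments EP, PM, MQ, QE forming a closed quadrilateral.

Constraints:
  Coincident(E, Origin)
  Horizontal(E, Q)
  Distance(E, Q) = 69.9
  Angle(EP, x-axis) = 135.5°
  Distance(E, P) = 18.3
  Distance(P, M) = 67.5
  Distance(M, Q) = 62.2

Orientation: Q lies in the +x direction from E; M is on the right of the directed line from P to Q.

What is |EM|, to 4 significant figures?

49.68

Checks: |PM| = 67.50 ✓; |MQ| = 62.20 ✓.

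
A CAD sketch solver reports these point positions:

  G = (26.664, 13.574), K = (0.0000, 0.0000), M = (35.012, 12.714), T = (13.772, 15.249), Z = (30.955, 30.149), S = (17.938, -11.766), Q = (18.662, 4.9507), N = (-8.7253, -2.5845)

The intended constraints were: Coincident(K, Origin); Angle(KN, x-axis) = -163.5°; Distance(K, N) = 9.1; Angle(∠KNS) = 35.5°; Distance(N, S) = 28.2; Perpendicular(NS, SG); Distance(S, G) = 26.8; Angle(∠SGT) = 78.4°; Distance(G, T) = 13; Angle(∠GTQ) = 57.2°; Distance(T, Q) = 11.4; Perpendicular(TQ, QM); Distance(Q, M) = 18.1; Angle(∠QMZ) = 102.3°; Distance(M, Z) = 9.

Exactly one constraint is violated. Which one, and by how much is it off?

Distance(M, Z) = 9 — off by 8.90.

K = (0.00, 0.00) ✓; KN at -163.5° ✓; |KN| = 9.100 ✓; ∠KNS = 35.50° ✓; |NS| = 28.20 ✓; ∠(NS, SG) = 90.00° ✓; |SG| = 26.80 ✓; ∠SGT = 78.40° ✓; |GT| = 13.00 ✓; ∠GTQ = 57.20° ✓; |TQ| = 11.40 ✓; ∠(TQ, QM) = 90.00° ✓; |QM| = 18.10 ✓; ∠QMZ = 102.3° ✓; |MZ| = 17.90 ✗.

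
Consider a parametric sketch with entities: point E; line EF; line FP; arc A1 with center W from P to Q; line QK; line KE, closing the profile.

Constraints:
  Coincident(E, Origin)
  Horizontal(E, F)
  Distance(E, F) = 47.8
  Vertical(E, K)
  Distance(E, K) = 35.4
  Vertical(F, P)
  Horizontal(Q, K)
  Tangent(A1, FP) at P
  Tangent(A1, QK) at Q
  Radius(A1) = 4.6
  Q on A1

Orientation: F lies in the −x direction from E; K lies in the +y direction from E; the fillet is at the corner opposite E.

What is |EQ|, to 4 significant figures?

55.85

E is at the origin; EF is horizontal with |EF| = 47.8 and F on the −x side, so F = (-47.80, 0.000). E and K share the same x with |EK| = 35.4 and K on the +y side, so K = (0.000, 35.40). The virtual corner opposite E is at (-47.80, 35.40). Since A1 is tangent to FP there, WP ⟂ FP and A1 meets QK tangentially, so WQ is at right angles to QK, with radius 4.6, so the center W sits 4.6 in from both sides at W = (-43.20, 30.80). That places the tangent points at P = (-47.80, 30.80) on FP and Q = (-43.20, 35.40) on QK. Then |EQ| = |Q − E| = 55.85.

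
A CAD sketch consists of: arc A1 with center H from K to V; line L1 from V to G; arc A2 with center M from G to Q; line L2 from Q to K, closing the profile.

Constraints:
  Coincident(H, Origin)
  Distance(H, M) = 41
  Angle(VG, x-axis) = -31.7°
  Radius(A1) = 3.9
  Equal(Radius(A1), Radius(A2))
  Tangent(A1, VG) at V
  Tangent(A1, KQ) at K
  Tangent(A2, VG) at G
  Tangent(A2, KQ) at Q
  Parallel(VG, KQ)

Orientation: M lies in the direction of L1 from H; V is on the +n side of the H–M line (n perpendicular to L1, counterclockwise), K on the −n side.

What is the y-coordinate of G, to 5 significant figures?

-18.226

The slot axis is L1's direction at -31.7°, so u = (cos -31.7°, sin -31.7°) = (0.85081, -0.52547) and n = (−sin -31.7°, cos -31.7°) = (0.52547, 0.85081). H is at the origin and M lies 41.0 along u from H, so M = 41.0·u = (34.883, -21.544). Tangency of A1 to both parallel lines with radius 3.9 puts V and K at H ± 3.9·n: V = (2.0493, 3.3182), K = (-2.0493, -3.3182). Equal radii place G and Q the same way about M: G = M + 3.9·n = (36.933, -18.226), Q = M − 3.9·n = (32.834, -24.863). So G.y = -18.226.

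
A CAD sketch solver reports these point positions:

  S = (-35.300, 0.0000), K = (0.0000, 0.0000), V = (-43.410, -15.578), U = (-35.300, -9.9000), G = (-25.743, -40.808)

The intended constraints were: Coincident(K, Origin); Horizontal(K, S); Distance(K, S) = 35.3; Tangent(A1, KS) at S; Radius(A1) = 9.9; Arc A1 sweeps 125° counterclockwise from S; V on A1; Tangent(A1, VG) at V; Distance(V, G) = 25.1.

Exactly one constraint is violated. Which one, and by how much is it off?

Distance(V, G) = 25.1 — off by 5.70.

K = (0.00, 0.00) ✓; K.y = 0.00, S.y = 0.00 ✓; |KS| = 35.30 ✓; ∠(US, SK) = 90.00° ✓; |US| = 9.900 ✓; bearing(U→V) − bearing(U→S) = 125.0° ✓; |UV| = 9.900 ✓; ∠(UV, VG) = 90.00° ✓; |VG| = 30.80 ✗.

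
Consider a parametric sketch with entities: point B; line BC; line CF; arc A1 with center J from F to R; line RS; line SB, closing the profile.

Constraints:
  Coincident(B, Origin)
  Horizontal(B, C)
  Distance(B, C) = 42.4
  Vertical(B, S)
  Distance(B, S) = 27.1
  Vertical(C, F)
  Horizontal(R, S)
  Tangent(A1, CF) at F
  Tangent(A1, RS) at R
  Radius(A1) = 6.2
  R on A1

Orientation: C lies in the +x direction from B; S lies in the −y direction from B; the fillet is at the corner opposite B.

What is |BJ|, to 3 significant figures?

41.8

B is at the origin; BC is horizontal with |BC| = 42.4 and C on the +x side, so C = (42.4, 0.00). BS is vertical with |BS| = 27.1 and S on the −y side, so S = (0.00, -27.1). The virtual corner opposite B is at (42.4, -27.1). The tangent condition forces JF to be normal to CF and the tangent condition forces JR to be normal to RS, with radius 6.2, so the center J sits 6.2 in from both sides at J = (36.2, -20.9). Then |BJ| = |J − B| = 41.8.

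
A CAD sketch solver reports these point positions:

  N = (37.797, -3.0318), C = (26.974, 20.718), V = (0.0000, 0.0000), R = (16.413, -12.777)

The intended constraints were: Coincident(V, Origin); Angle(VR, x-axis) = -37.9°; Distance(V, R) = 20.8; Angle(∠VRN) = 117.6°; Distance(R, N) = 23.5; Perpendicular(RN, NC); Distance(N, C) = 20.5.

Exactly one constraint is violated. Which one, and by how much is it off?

Distance(N, C) = 20.5 — off by 5.60.

V = (0.00, 0.00) ✓; VR at -37.90° ✓; |VR| = 20.80 ✓; ∠VRN = 117.6° ✓; |RN| = 23.50 ✓; ∠(RN, NC) = 90.00° ✓; |NC| = 26.10 ✗.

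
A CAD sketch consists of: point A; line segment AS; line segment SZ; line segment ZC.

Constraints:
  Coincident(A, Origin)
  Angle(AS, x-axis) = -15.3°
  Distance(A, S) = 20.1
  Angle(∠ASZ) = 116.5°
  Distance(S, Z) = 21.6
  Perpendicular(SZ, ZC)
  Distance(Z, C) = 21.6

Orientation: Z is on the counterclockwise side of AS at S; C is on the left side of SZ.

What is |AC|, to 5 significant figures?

30.781

A is at the origin; AS runs at -15.3° with length 20.1, so S = 20.1·(cos -15.3°, sin -15.3°) = (19.388, -5.3038). ∠ASZ = 116.5°, so SZ runs at -15.3° + (180° − 116.5°) = 48.200° from the x-axis; with |SZ| = 21.6, Z = S + 21.6·(cos 48.200°, sin 48.200°) = (33.785, 10.798). SZ is perpendicular to ZC; with |ZC| = 21.6 on the left of SZ, C = Z + 21.6·(-0.74548, 0.66653) = (17.682, 25.196). Then |AC| = |C − A| = 30.781.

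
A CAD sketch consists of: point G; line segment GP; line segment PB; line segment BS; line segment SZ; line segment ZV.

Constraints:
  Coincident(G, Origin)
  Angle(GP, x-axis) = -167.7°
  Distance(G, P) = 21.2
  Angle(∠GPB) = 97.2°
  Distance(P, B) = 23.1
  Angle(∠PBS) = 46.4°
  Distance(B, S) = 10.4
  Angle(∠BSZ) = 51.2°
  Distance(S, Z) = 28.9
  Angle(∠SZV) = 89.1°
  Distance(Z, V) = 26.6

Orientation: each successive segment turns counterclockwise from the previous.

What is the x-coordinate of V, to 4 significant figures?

-41.41

∠BSZ = 51.2° gives SZ at 177.5° from the x-axis; with |SZ| = 28.9, Z = (-40.67, -18.45). ∠SZV = 89.1° gives ZV at -91.60° from the x-axis; with |ZV| = 26.6, V = (-41.41, -45.04). So V.x = -41.41.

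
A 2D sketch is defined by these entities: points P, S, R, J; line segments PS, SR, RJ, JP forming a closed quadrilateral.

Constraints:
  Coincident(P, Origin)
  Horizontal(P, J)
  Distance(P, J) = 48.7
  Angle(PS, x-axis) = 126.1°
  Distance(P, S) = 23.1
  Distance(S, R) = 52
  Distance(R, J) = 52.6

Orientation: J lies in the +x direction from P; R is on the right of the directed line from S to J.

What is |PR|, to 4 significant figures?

30.24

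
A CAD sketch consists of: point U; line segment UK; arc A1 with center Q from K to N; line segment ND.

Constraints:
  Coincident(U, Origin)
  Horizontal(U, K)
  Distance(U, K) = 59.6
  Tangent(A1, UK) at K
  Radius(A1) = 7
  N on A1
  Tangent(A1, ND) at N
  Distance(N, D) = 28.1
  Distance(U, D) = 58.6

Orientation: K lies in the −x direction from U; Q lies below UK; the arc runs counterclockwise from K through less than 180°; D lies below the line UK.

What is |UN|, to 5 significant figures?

66.119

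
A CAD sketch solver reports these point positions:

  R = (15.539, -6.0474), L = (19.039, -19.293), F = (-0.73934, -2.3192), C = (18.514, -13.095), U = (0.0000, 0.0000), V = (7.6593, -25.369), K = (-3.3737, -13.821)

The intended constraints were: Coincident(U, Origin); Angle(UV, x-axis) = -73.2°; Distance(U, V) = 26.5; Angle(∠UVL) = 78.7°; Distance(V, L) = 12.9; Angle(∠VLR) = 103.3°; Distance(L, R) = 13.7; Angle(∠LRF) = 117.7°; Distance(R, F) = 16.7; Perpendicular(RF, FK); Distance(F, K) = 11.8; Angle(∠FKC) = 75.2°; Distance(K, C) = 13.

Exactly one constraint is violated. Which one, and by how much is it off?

Distance(K, C) = 13 — off by 8.90.

U = (0.00, 0.00) ✓; UV at -73.20° ✓; |UV| = 26.50 ✓; ∠UVL = 78.70° ✓; |VL| = 12.90 ✓; ∠VLR = 103.3° ✓; |LR| = 13.70 ✓; ∠LRF = 117.7° ✓; |RF| = 16.70 ✓; ∠(RF, FK) = 90.00° ✓; |FK| = 11.80 ✓; ∠FKC = 75.20° ✓; |KC| = 21.90 ✗.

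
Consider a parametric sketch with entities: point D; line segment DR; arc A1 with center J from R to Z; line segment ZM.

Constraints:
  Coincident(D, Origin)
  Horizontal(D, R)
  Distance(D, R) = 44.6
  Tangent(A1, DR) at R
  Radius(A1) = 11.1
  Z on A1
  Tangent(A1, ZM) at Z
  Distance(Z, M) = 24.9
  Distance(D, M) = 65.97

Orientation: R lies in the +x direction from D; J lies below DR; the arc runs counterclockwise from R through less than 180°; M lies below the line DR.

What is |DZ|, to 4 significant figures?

41.67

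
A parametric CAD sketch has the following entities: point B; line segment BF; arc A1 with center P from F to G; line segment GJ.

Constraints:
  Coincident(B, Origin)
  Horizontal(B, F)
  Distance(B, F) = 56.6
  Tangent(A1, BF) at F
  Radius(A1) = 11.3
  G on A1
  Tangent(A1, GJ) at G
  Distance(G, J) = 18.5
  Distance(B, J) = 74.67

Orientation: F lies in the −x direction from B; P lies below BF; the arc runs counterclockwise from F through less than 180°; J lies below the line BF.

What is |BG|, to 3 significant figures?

68.7

B is at the origin; BF is horizontal with |BF| = 56.6 and F on the −x side, so F = (-56.6, 0.00). Since A1 is tangent to BF there, PF ⟂ BF, so P = F + (0, -11.3) = (-56.6, -11.3). Since PG ⟂ GJ (tangency), |PJ| = √(11.3² + 18.5²) = 21.7 regardless of where G sits on A1. So J lies on both circle(B, 74.67) and circle(P, 21.7); the below-BF intersection is J = (-68.7, -29.3). G is the foot of the tangent from J: G = (-67.9, -10.8).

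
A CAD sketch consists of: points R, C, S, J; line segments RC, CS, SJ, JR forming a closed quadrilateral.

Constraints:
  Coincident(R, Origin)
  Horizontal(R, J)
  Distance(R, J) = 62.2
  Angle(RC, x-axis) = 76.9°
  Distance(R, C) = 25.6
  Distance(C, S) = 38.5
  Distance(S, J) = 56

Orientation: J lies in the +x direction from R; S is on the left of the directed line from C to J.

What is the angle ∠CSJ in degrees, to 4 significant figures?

79.09°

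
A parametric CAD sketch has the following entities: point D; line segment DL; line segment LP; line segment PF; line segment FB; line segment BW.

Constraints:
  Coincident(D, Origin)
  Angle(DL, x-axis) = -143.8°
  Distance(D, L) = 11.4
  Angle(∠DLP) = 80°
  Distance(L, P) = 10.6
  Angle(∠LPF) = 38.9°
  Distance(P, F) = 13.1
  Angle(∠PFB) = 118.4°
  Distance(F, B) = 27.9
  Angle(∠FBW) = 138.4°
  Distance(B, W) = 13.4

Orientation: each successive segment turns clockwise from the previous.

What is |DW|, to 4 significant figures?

42.01

D is at the origin; DL runs at -143.8° with length 11.4, so L = (-9.199, -6.733). ∠DLP = 80.0° gives LP at 116.2° from the x-axis; with |LP| = 10.6, P = (-13.88, 2.778). ∠LPF = 38.9° gives PF at -24.90° from the x-axis; with |PF| = 13.1, F = (-1.997, -2.738). ∠PFB = 118.4° gives FB at -86.50° from the x-axis; with |FB| = 27.9, B = (-0.2938, -30.59). ∠FBW = 138.4° gives BW at -128.1° from the x-axis; with |BW| = 13.4, W = (-8.562, -41.13). Then |DW| = |W − D| = 42.01.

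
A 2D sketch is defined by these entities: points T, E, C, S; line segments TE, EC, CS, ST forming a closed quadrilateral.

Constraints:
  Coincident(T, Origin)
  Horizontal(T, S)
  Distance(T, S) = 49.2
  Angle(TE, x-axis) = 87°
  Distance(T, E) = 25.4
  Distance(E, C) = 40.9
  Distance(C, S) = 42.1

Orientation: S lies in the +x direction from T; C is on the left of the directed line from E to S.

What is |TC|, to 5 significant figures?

56.622

Checks: T = (0.00, 0.00) ✓; |EC| = 40.90 ✓; |CS| = 42.10 ✓.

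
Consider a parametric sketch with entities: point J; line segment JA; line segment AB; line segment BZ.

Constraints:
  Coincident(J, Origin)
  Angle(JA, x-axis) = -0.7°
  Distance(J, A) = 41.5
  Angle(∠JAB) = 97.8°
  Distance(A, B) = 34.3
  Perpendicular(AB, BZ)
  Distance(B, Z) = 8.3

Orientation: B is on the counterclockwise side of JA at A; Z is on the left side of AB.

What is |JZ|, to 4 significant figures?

51.69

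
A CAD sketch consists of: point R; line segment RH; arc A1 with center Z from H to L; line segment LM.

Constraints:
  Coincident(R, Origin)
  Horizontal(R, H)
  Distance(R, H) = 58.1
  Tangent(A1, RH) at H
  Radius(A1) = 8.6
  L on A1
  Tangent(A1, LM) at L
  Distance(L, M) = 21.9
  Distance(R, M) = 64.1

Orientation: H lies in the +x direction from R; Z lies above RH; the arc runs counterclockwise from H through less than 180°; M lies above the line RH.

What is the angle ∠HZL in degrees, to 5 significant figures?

117.67°

Checks: |ZL| = 8.600 ✓; ∠(ZL, LM) = 90.00° ✓; |LM| = 21.90 ✓; |RM| = 64.10 ✓.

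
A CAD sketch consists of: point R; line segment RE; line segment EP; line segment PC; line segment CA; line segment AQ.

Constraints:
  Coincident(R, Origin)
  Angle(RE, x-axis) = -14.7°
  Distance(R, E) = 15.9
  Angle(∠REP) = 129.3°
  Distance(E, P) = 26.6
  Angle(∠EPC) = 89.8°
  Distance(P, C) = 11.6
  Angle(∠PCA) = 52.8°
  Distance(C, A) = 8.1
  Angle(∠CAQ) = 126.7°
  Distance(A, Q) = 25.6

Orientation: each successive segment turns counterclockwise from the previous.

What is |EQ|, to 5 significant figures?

27.849

R is at the origin; RE runs at -14.7° with length 15.9, so E = (15.380, -4.0348). ∠REP = 129.3° gives EP at 36.000° from the x-axis; with |EP| = 26.6, P = (36.899, 11.600). ∠EPC = 89.8° gives PC at 126.20° from the x-axis; with |PC| = 11.6, C = (30.048, 20.961). ∠PCA = 52.8° gives CA at -106.60° from the x-axis; with |CA| = 8.1, A = (27.734, 13.199). ∠CAQ = 126.7° gives AQ at -53.300° from the x-axis; with |AQ| = 25.6, Q = (43.034, -7.3268). Then |EQ| = |Q − E| = 27.849.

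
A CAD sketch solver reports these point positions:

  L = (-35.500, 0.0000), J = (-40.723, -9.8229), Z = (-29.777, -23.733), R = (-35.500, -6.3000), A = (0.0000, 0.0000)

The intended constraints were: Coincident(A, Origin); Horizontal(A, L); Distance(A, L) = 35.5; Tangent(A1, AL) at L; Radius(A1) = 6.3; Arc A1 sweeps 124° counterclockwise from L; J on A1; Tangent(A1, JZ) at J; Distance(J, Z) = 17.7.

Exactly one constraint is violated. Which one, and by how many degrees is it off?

Tangent(A1, JZ) at J — off by 4.20°.

A = (0.00, 0.00) ✓; A.y = 0.00, L.y = 0.00 ✓; |AL| = 35.50 ✓; ∠(RL, LA) = 90.00° ✓; |RL| = 6.300 ✓; bearing(R→J) − bearing(R→L) = 124.0° ✓; |RJ| = 6.300 ✓; ∠(RJ, JZ) = 85.80° ✗; |JZ| = 17.70 ✓.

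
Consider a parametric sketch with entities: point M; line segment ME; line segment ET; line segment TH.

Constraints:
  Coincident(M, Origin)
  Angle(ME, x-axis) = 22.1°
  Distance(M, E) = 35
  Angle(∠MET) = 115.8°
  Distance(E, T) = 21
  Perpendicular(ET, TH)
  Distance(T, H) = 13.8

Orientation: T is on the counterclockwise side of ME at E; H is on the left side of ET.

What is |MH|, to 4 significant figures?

40.33

M is at the origin; ME runs at 22.1° with length 35.0, so E = 35.0·(cos 22.1°, sin 22.1°) = (32.43, 13.17). ∠MET = 115.8°, so ET runs at 22.1° + (180° − 115.8°) = 86.30° from the x-axis; with |ET| = 21.0, T = E + 21.0·(cos 86.30°, sin 86.30°) = (33.78, 34.12). ET ⟂ TH; with |TH| = 13.8 on the left of ET, H = T + 13.8·(-0.9979, 0.06453) = (20.01, 35.01). Then |MH| = |H − M| = 40.33.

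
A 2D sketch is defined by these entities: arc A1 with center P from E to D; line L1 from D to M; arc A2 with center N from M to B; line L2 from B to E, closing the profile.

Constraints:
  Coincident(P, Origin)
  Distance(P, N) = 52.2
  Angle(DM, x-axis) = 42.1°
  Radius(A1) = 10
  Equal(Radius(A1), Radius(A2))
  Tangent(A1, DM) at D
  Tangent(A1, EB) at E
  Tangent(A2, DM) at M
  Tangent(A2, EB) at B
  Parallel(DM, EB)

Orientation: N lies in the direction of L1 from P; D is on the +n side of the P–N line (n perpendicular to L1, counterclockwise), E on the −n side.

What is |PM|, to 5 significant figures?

53.149

The slot axis is L1's direction at 42.1°, so u = (cos 42.1°, sin 42.1°) = (0.74198, 0.67043) and n = (−sin 42.1°, cos 42.1°) = (-0.67043, 0.74198). P is at the origin and N lies 52.2 along u from P, so N = 52.2·u = (38.731, 34.996). Tangency of A1 to both parallel lines with radius 10.0 puts D and E at P ± 10.0·n: D = (-6.7043, 7.4198), E = (6.7043, -7.4198). Equal radii place M and B the same way about N: M = N + 10.0·n = (32.027, 42.416), B = N − 10.0·n = (45.435, 27.577). Then |PM| = |M − P| = 53.149.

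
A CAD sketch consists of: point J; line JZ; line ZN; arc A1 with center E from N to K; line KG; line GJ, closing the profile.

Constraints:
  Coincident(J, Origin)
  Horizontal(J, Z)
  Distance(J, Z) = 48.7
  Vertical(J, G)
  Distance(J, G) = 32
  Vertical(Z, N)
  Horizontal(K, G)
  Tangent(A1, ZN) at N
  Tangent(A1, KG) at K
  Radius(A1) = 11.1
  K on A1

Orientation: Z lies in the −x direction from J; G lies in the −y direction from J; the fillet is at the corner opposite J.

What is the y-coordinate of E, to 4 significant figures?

-20.90

J and G share the same x with |JG| = 32.0 and G on the −y side, so G = (0.000, -32.00). The virtual corner opposite J is at (-48.70, -32.00). Since A1 is tangent to ZN there, EN ⟂ ZN and the tangent condition forces EK to be normal to KG, with radius 11.1, so the center E sits 11.1 in from both sides at E = (-37.60, -20.90). So E.y = -20.90.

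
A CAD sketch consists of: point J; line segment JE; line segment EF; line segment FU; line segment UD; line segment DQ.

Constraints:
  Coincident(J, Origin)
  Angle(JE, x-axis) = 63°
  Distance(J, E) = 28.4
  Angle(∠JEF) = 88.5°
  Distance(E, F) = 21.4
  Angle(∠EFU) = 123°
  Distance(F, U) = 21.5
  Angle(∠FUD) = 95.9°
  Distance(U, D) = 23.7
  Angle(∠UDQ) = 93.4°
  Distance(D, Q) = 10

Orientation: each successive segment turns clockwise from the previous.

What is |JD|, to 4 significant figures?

14.64

∠EFU = 123.0° gives FU at -85.50° from the x-axis; with |FU| = 21.5, U = (33.39, -6.340). ∠FUD = 95.9° gives UD at -169.6° from the x-axis; with |UD| = 23.7, D = (10.08, -10.62). Then |JD| = |D − J| = 14.64.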